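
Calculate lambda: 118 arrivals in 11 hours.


lambda = total arrivals / time = 118 / 11 = 10.73 per hour

10.73 per hour


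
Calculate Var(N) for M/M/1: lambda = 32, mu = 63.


rho = 32/63; Var(N) = rho/(1-rho)^2 = 2.1

2.1


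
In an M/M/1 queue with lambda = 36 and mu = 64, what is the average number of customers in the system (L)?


rho = 36/64; L = rho/(1-rho) = 1.29

1.29


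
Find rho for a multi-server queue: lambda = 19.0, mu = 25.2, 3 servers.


rho = lambda / (c * mu) = 19.0 / (3 * 25.2) = 0.2513

0.2513


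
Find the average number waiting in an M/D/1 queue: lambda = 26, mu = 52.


M/D/1: Lq = rho^2 / (2*(1-rho)) where rho = 26/52; Lq = 0.25

0.25


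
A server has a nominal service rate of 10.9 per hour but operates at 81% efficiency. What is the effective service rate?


Effective rate = mu * efficiency = 10.9 * 0.81 = 8.83 per hour

8.83 per hour


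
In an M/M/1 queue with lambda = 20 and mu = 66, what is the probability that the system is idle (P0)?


P0 = 1 - rho = 1 - 20/66 = 0.697

0.697


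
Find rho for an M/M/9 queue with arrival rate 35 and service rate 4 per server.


rho = lambda/(c*mu) = 35/(9*4) = 0.9722

0.9722


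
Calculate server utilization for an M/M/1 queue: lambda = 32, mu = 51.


rho = lambda/mu = 32/51 = 0.6275

0.6275


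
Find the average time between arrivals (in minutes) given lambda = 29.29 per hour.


Mean interarrival time = 60/lambda = 60/29.29 = 2.05 minutes

2.05 minutes


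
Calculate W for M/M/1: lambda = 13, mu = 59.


W = 1/(mu - lambda) = 1/(59 - 13) = 0.0217 hours

0.0217 hours


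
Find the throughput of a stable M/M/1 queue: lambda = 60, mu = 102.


For a stable queue (lambda < mu), throughput = lambda = 60 per hour

60 per hour


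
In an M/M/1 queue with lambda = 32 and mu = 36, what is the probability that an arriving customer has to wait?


P(wait) = rho = lambda/mu = 32/36 = 0.8889

0.8889


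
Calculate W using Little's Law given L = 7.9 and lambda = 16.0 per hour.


W = L / lambda = 7.9 / 16.0 = 0.4938 hours

0.4938 hours


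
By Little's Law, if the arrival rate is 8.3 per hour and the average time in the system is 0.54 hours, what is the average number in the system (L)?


L = lambda * W = 8.3 * 0.54 = 4.48

4.48


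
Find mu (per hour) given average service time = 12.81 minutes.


mu = 60 / avg_service_time = 60 / 12.81 = 4.68 per hour

4.68 per hour


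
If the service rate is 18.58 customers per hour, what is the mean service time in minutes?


Mean service time = 60/mu = 60/18.58 = 3.23 minutes

3.23 minutes


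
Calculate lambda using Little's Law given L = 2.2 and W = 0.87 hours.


lambda = L / W = 2.2 / 0.87 = 2.53 per hour

2.53 per hour


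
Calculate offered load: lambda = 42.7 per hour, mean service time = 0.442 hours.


Offered load a = lambda * E[S] = 42.7 * 0.442 = 18.87 Erlangs

18.87 Erlangs


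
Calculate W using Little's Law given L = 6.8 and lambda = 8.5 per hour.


W = L / lambda = 6.8 / 8.5 = 0.8 hours

0.8 hours


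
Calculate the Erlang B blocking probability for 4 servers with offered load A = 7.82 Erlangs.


B(N,A) = (A^N/N!) / sum(A^k/k!, k=0..N) with N=4, A=7.82 = 0.5668

0.5668


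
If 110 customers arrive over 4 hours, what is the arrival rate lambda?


lambda = total arrivals / time = 110 / 4 = 27.5 per hour

27.5 per hour


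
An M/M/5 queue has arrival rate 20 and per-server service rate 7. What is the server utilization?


rho = lambda/(c*mu) = 20/(5*7) = 0.5714

0.5714


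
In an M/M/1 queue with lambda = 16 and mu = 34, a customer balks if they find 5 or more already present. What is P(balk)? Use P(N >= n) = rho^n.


P(N >= 5) = rho^5 = (16/34)^5 = 0.0231

0.0231


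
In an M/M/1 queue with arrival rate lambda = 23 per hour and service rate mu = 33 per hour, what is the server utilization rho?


rho = lambda/mu = 23/33 = 0.697

0.697


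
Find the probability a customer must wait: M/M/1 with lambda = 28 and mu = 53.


P(wait) = rho = lambda/mu = 28/53 = 0.5283

0.5283


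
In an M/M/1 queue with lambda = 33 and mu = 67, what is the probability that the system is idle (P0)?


P0 = 1 - rho = 1 - 33/67 = 0.5075

0.5075


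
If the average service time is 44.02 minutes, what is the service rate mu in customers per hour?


mu = 60 / avg_service_time = 60 / 44.02 = 1.36 per hour

1.36 per hour


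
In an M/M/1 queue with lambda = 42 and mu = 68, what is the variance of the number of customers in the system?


rho = 42/68; Var(N) = rho/(1-rho)^2 = 4.22

4.22


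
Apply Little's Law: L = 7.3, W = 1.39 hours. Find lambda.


lambda = L / W = 7.3 / 1.39 = 5.25 per hour

5.25 per hour


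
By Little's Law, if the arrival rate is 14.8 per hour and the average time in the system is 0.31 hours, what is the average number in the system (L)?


L = lambda * W = 14.8 * 0.31 = 4.59

4.59


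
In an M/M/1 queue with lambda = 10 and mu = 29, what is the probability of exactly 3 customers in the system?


rho = 10/29; P(n) = (1-rho)*rho^n = (1-10/29)*(10/29)^3 = 0.0269

0.0269


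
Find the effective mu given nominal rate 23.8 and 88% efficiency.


Effective rate = mu * efficiency = 23.8 * 0.88 = 20.94 per hour

20.94 per hour


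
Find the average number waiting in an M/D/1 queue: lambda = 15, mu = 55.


M/D/1: Lq = rho^2 / (2*(1-rho)) where rho = 15/55; Lq = 0.05

0.05


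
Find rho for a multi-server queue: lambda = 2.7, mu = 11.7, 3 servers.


rho = lambda / (c * mu) = 2.7 / (3 * 11.7) = 0.0769

0.0769


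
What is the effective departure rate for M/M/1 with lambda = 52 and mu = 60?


For a stable queue (lambda < mu), throughput = lambda = 52 per hour

52 per hour


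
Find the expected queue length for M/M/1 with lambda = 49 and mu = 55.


rho = 49/55; Lq = rho^2/(1-rho) = 7.28

7.28


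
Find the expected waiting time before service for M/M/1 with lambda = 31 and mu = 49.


rho = 31/49; Wq = rho/(mu - lambda) = 0.0351 hours

0.0351 hours


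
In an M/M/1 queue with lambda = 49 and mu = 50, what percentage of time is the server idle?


Idle fraction = (1 - rho) * 100 = (1 - 49/50) * 100 = 2.0%

2.0%


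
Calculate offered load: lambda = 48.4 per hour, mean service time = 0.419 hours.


Offered load a = lambda * E[S] = 48.4 * 0.419 = 20.28 Erlangs

20.28 Erlangs


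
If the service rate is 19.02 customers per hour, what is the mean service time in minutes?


Mean service time = 60/mu = 60/19.02 = 3.15 minutes

3.15 minutes


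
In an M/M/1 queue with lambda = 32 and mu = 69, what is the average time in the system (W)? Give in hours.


W = 1/(mu - lambda) = 1/(69 - 32) = 0.027 hours

0.027 hours


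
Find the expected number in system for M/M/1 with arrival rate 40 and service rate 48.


rho = 40/48; L = rho/(1-rho) = 5.0

5.0


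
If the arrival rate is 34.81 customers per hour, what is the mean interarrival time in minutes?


Mean interarrival time = 60/lambda = 60/34.81 = 1.72 minutes

1.72 minutes


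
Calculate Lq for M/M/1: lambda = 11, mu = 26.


rho = 11/26; Lq = rho^2/(1-rho) = 0.31

0.31


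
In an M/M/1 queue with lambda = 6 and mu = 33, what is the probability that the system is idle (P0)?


P0 = 1 - rho = 1 - 6/33 = 0.8182

0.8182


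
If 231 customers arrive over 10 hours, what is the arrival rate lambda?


lambda = total arrivals / time = 231 / 10 = 23.1 per hour

23.1 per hour


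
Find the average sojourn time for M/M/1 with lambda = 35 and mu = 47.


W = 1/(mu - lambda) = 1/(47 - 35) = 0.0833 hours

0.0833 hours


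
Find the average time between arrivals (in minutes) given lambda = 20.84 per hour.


Mean interarrival time = 60/lambda = 60/20.84 = 2.88 minutes

2.88 minutes


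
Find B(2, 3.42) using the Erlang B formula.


B(N,A) = (A^N/N!) / sum(A^k/k!, k=0..N) with N=2, A=3.42 = 0.5695

0.5695


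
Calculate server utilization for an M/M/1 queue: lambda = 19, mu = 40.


rho = lambda/mu = 19/40 = 0.475

0.475


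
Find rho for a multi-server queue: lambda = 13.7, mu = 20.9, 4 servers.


rho = lambda / (c * mu) = 13.7 / (4 * 20.9) = 0.1639

0.1639


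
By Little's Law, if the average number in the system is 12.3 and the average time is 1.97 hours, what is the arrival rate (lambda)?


lambda = L / W = 12.3 / 1.97 = 6.24 per hour

6.24 per hour


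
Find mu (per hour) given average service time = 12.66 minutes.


mu = 60 / avg_service_time = 60 / 12.66 = 4.74 per hour

4.74 per hour


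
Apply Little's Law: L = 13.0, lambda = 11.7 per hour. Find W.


W = L / lambda = 13.0 / 11.7 = 1.1111 hours

1.1111 hours


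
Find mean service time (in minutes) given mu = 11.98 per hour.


Mean service time = 60/mu = 60/11.98 = 5.01 minutes

5.01 minutes


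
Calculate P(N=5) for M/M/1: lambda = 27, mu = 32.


rho = 27/32; P(n) = (1-rho)*rho^n = (1-27/32)*(27/32)^5 = 0.0668

0.0668


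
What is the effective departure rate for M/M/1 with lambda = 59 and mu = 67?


For a stable queue (lambda < mu), throughput = lambda = 59 per hour

59 per hour


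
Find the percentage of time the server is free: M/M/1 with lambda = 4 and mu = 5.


Idle fraction = (1 - rho) * 100 = (1 - 4/5) * 100 = 20.0%

20.0%


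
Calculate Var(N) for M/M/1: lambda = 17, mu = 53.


rho = 17/53; Var(N) = rho/(1-rho)^2 = 0.7

0.7


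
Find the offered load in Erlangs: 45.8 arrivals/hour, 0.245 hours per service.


Offered load a = lambda * E[S] = 45.8 * 0.245 = 11.22 Erlangs

11.22 Erlangs


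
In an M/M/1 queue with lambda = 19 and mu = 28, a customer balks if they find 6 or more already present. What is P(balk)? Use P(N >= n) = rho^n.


P(N >= 6) = rho^6 = (19/28)^6 = 0.0976

0.0976


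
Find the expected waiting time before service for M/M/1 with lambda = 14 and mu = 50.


rho = 14/50; Wq = rho/(mu - lambda) = 0.0078 hours

0.0078 hours


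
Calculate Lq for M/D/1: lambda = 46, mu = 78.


M/D/1: Lq = rho^2 / (2*(1-rho)) where rho = 46/78; Lq = 0.42

0.42


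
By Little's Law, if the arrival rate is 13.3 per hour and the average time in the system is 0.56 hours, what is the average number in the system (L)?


L = lambda * W = 13.3 * 0.56 = 7.45

7.45


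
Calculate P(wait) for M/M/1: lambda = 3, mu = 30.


P(wait) = rho = lambda/mu = 3/30 = 0.1

0.1


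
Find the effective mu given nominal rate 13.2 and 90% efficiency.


Effective rate = mu * efficiency = 13.2 * 0.9 = 11.88 per hour

11.88 per hour


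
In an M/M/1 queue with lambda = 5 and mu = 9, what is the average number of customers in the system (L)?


rho = 5/9; L = rho/(1-rho) = 1.25

1.25


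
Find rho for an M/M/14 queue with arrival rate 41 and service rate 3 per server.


rho = lambda/(c*mu) = 41/(14*3) = 0.9762

0.9762


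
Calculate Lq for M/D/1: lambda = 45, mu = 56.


M/D/1: Lq = rho^2 / (2*(1-rho)) where rho = 45/56; Lq = 1.64

1.64


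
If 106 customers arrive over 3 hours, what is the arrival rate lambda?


lambda = total arrivals / time = 106 / 3 = 35.33 per hour

35.33 per hour


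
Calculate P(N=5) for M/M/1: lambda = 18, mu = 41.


rho = 18/41; P(n) = (1-rho)*rho^n = (1-18/41)*(18/41)^5 = 0.0091

0.0091


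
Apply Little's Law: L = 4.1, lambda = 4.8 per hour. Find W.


W = L / lambda = 4.1 / 4.8 = 0.8542 hours

0.8542 hours


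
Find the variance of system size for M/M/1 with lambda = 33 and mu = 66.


rho = 33/66; Var(N) = rho/(1-rho)^2 = 2.0

2.0


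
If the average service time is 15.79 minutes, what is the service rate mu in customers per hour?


mu = 60 / avg_service_time = 60 / 15.79 = 3.8 per hour

3.8 per hour


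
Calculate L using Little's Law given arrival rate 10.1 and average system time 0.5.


L = lambda * W = 10.1 * 0.5 = 5.05

5.05


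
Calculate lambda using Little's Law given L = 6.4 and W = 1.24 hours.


lambda = L / W = 6.4 / 1.24 = 5.16 per hour

5.16 per hour


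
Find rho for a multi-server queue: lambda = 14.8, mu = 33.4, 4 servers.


rho = lambda / (c * mu) = 14.8 / (4 * 33.4) = 0.1108

0.1108


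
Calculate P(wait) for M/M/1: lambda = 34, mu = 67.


P(wait) = rho = lambda/mu = 34/67 = 0.5075

0.5075


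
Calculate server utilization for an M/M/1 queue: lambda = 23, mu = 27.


rho = lambda/mu = 23/27 = 0.8519

0.8519


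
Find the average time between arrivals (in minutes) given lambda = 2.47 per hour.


Mean interarrival time = 60/lambda = 60/2.47 = 24.29 minutes

24.29 minutes


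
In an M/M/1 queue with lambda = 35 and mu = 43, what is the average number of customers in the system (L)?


rho = 35/43; L = rho/(1-rho) = 4.38

4.38


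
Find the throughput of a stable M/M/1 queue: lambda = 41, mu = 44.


For a stable queue (lambda < mu), throughput = lambda = 41 per hour

41 per hour


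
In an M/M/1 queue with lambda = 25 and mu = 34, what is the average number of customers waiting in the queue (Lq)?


rho = 25/34; Lq = rho^2/(1-rho) = 2.04

2.04


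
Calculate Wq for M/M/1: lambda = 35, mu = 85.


rho = 35/85; Wq = rho/(mu - lambda) = 0.0082 hours

0.0082 hours


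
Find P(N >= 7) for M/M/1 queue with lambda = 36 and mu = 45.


P(N >= 7) = rho^7 = (36/45)^7 = 0.2097

0.2097


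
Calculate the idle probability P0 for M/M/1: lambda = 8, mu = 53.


P0 = 1 - rho = 1 - 8/53 = 0.8491

0.8491


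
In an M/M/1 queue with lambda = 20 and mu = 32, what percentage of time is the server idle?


Idle fraction = (1 - rho) * 100 = (1 - 20/32) * 100 = 37.5%

37.5%


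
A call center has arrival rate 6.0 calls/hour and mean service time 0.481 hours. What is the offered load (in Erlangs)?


Offered load a = lambda * E[S] = 6.0 * 0.481 = 2.89 Erlangs

2.89 Erlangs


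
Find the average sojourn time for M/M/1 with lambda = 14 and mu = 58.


W = 1/(mu - lambda) = 1/(58 - 14) = 0.0227 hours

0.0227 hours


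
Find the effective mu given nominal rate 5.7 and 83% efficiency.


Effective rate = mu * efficiency = 5.7 * 0.83 = 4.73 per hour

4.73 per hour


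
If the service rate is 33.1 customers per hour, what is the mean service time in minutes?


Mean service time = 60/mu = 60/33.1 = 1.81 minutes

1.81 minutes


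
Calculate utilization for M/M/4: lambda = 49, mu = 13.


rho = lambda/(c*mu) = 49/(4*13) = 0.9423

0.9423


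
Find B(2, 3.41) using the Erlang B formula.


B(N,A) = (A^N/N!) / sum(A^k/k!, k=0..N) with N=2, A=3.41 = 0.5687

0.5687


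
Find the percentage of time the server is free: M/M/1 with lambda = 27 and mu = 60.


Idle fraction = (1 - rho) * 100 = (1 - 27/60) * 100 = 55.0%

55.0%


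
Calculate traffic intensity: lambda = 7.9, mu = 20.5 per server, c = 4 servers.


rho = lambda / (c * mu) = 7.9 / (4 * 20.5) = 0.0963

0.0963


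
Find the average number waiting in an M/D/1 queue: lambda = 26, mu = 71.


M/D/1: Lq = rho^2 / (2*(1-rho)) where rho = 26/71; Lq = 0.11

0.11


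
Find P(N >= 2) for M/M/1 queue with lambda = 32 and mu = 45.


P(N >= 2) = rho^2 = (32/45)^2 = 0.5057

0.5057


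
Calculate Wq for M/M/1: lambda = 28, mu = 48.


rho = 28/48; Wq = rho/(mu - lambda) = 0.0292 hours

0.0292 hours


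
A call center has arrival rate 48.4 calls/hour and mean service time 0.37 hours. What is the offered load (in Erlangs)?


Offered load a = lambda * E[S] = 48.4 * 0.37 = 17.91 Erlangs

17.91 Erlangs


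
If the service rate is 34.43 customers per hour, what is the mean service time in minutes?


Mean service time = 60/mu = 60/34.43 = 1.74 minutes

1.74 minutes


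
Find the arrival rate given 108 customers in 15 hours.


lambda = total arrivals / time = 108 / 15 = 7.2 per hour

7.2 per hour


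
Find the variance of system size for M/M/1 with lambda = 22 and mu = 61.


rho = 22/61; Var(N) = rho/(1-rho)^2 = 0.88

0.88


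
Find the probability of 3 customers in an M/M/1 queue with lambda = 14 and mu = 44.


rho = 14/44; P(n) = (1-rho)*rho^n = (1-14/44)*(14/44)^3 = 0.022

0.022


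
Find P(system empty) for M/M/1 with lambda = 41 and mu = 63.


P0 = 1 - rho = 1 - 41/63 = 0.3492

0.3492


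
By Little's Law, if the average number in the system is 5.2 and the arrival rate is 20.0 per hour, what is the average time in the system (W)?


W = L / lambda = 5.2 / 20.0 = 0.26 hours

0.26 hours


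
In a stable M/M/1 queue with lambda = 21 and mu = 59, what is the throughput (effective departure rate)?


For a stable queue (lambda < mu), throughput = lambda = 21 per hour

21 per hour


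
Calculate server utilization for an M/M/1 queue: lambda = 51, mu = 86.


rho = lambda/mu = 51/86 = 0.593

0.593


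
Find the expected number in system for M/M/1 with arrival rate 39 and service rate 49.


rho = 39/49; L = rho/(1-rho) = 3.9

3.9


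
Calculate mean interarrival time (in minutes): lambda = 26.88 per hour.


Mean interarrival time = 60/lambda = 60/26.88 = 2.23 minutes

2.23 minutes


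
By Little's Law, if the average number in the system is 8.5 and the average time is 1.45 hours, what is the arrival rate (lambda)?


lambda = L / W = 8.5 / 1.45 = 5.86 per hour

5.86 per hour


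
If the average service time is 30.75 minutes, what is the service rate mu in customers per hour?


mu = 60 / avg_service_time = 60 / 30.75 = 1.95 per hour

1.95 per hour


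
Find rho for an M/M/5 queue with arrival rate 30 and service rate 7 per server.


rho = lambda/(c*mu) = 30/(5*7) = 0.8571

0.8571


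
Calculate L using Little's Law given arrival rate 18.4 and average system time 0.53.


L = lambda * W = 18.4 * 0.53 = 9.75

9.75


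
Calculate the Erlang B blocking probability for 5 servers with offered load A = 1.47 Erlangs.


B(N,A) = (A^N/N!) / sum(A^k/k!, k=0..N) with N=5, A=1.47 = 0.0132

0.0132


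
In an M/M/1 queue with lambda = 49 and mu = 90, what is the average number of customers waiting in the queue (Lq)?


rho = 49/90; Lq = rho^2/(1-rho) = 0.65

0.65


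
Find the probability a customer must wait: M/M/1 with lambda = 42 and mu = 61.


P(wait) = rho = lambda/mu = 42/61 = 0.6885

0.6885


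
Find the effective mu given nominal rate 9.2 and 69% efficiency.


Effective rate = mu * efficiency = 9.2 * 0.69 = 6.35 per hour

6.35 per hour


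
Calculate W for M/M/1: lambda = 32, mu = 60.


W = 1/(mu - lambda) = 1/(60 - 32) = 0.0357 hours

0.0357 hours


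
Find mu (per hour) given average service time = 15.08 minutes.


mu = 60 / avg_service_time = 60 / 15.08 = 3.98 per hour

3.98 per hour


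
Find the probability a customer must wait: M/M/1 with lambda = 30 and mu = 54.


P(wait) = rho = lambda/mu = 30/54 = 0.5556

0.5556


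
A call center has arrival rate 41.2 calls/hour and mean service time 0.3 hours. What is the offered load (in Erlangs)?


Offered load a = lambda * E[S] = 41.2 * 0.3 = 12.36 Erlangs

12.36 Erlangs


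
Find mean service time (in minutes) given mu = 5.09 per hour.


Mean service time = 60/mu = 60/5.09 = 11.79 minutes

11.79 minutes


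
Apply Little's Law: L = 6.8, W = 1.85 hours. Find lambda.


lambda = L / W = 6.8 / 1.85 = 3.68 per hour

3.68 per hour


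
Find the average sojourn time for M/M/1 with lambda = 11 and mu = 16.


W = 1/(mu - lambda) = 1/(16 - 11) = 0.2 hours

0.2 hours


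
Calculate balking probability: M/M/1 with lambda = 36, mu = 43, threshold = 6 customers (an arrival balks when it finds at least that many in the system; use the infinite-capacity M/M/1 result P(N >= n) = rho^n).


P(N >= 6) = rho^6 = (36/43)^6 = 0.3444

0.3444


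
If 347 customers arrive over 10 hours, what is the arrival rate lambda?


lambda = total arrivals / time = 347 / 10 = 34.7 per hour

34.7 per hour


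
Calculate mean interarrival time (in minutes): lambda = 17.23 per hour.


Mean interarrival time = 60/lambda = 60/17.23 = 3.48 minutes

3.48 minutes


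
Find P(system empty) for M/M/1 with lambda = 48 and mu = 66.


P0 = 1 - rho = 1 - 48/66 = 0.2727

0.2727


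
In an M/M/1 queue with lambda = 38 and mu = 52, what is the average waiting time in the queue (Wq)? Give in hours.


rho = 38/52; Wq = rho/(mu - lambda) = 0.0522 hours

0.0522 hours


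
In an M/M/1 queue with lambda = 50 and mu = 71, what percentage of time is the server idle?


Idle fraction = (1 - rho) * 100 = (1 - 50/71) * 100 = 29.6%

29.6%


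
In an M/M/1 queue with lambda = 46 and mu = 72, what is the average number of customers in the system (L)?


rho = 46/72; L = rho/(1-rho) = 1.77

1.77


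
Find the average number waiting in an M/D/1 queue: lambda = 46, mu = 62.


M/D/1: Lq = rho^2 / (2*(1-rho)) where rho = 46/62; Lq = 1.07

1.07


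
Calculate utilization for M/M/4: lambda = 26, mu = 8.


rho = lambda/(c*mu) = 26/(4*8) = 0.8125

0.8125


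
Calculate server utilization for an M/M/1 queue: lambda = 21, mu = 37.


rho = lambda/mu = 21/37 = 0.5676

0.5676


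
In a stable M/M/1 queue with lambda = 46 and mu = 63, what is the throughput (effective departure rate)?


For a stable queue (lambda < mu), throughput = lambda = 46 per hour

46 per hour


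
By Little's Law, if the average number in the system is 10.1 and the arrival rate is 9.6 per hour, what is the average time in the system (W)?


W = L / lambda = 10.1 / 9.6 = 1.0521 hours

1.0521 hours


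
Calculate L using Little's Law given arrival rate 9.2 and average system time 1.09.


L = lambda * W = 9.2 * 1.09 = 10.03

10.03


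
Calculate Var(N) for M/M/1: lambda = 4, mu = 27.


rho = 4/27; Var(N) = rho/(1-rho)^2 = 0.2

0.2


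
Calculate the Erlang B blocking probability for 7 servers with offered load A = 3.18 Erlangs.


B(N,A) = (A^N/N!) / sum(A^k/k!, k=0..N) with N=7, A=3.18 = 0.0276

0.0276


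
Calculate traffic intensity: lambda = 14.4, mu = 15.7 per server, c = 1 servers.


rho = lambda / (c * mu) = 14.4 / (1 * 15.7) = 0.9172

0.9172


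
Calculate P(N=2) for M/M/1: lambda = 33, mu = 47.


rho = 33/47; P(n) = (1-rho)*rho^n = (1-33/47)*(33/47)^2 = 0.1468

0.1468


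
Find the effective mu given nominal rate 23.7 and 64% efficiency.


Effective rate = mu * efficiency = 23.7 * 0.64 = 15.17 per hour

15.17 per hour


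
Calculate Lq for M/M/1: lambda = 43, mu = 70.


rho = 43/70; Lq = rho^2/(1-rho) = 0.98

0.98


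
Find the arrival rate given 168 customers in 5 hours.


lambda = total arrivals / time = 168 / 5 = 33.6 per hour

33.6 per hour


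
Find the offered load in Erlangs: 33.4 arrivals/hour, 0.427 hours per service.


Offered load a = lambda * E[S] = 33.4 * 0.427 = 14.26 Erlangs

14.26 Erlangs


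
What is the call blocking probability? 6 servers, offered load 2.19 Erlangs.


B(N,A) = (A^N/N!) / sum(A^k/k!, k=0..N) with N=6, A=2.19 = 0.0173

0.0173


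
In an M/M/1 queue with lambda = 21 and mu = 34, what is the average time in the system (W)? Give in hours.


W = 1/(mu - lambda) = 1/(34 - 21) = 0.0769 hours

0.0769 hours


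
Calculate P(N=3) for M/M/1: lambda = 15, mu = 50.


rho = 15/50; P(n) = (1-rho)*rho^n = (1-15/50)*(15/50)^3 = 0.0189

0.0189


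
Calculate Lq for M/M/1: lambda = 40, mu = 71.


rho = 40/71; Lq = rho^2/(1-rho) = 0.73

0.73


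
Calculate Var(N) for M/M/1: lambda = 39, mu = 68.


rho = 39/68; Var(N) = rho/(1-rho)^2 = 3.15

3.15


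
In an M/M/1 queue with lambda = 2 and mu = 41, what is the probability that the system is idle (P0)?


P0 = 1 - rho = 1 - 2/41 = 0.9512

0.9512


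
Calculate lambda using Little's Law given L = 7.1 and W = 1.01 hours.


lambda = L / W = 7.1 / 1.01 = 7.03 per hour

7.03 per hour


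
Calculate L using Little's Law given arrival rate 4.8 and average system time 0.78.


L = lambda * W = 4.8 * 0.78 = 3.74

3.74


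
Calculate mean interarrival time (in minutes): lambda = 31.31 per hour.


Mean interarrival time = 60/lambda = 60/31.31 = 1.92 minutes

1.92 minutes


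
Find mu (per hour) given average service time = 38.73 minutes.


mu = 60 / avg_service_time = 60 / 38.73 = 1.55 per hour

1.55 per hour


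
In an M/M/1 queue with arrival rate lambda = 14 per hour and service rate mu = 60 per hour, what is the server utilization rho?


rho = lambda/mu = 14/60 = 0.2333

0.2333


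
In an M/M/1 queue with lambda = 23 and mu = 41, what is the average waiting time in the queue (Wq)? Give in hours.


rho = 23/41; Wq = rho/(mu - lambda) = 0.0312 hours

0.0312 hours


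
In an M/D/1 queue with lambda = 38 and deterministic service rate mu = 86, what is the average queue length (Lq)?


M/D/1: Lq = rho^2 / (2*(1-rho)) where rho = 38/86; Lq = 0.17

0.17


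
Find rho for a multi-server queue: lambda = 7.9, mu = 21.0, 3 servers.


rho = lambda / (c * mu) = 7.9 / (3 * 21.0) = 0.1254

0.1254


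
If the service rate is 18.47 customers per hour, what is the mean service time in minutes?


Mean service time = 60/mu = 60/18.47 = 3.25 minutes

3.25 minutes


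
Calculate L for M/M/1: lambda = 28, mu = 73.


rho = 28/73; L = rho/(1-rho) = 0.62

0.62


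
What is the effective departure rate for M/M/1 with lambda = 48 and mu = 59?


For a stable queue (lambda < mu), throughput = lambda = 48 per hour

48 per hour


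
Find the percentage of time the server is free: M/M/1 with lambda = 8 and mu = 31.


Idle fraction = (1 - rho) * 100 = (1 - 8/31) * 100 = 74.2%

74.2%


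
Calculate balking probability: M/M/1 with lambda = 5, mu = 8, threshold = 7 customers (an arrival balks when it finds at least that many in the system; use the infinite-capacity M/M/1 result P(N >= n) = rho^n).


P(N >= 7) = rho^7 = (5/8)^7 = 0.0373

0.0373


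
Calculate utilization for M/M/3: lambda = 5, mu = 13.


rho = lambda/(c*mu) = 5/(3*13) = 0.1282

0.1282


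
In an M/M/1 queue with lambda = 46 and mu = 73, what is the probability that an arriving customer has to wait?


P(wait) = rho = lambda/mu = 46/73 = 0.6301

0.6301


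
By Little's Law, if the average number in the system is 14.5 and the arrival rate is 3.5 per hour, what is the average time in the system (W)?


W = L / lambda = 14.5 / 3.5 = 4.1429 hours

4.1429 hours


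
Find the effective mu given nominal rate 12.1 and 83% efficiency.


Effective rate = mu * efficiency = 12.1 * 0.83 = 10.04 per hour

10.04 per hour


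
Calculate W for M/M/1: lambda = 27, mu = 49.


W = 1/(mu - lambda) = 1/(49 - 27) = 0.0455 hours

0.0455 hours


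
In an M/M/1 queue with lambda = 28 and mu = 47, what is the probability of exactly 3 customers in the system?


rho = 28/47; P(n) = (1-rho)*rho^n = (1-28/47)*(28/47)^3 = 0.0855

0.0855


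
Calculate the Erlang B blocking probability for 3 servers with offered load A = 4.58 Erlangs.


B(N,A) = (A^N/N!) / sum(A^k/k!, k=0..N) with N=3, A=4.58 = 0.4991

0.4991


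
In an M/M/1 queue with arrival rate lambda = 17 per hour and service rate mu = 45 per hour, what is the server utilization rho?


rho = lambda/mu = 17/45 = 0.3778

0.3778


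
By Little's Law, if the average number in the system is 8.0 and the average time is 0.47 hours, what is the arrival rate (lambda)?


lambda = L / W = 8.0 / 0.47 = 17.02 per hour

17.02 per hour


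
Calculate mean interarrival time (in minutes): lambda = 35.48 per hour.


Mean interarrival time = 60/lambda = 60/35.48 = 1.69 minutes

1.69 minutes


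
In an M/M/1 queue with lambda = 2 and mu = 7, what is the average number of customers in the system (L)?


rho = 2/7; L = rho/(1-rho) = 0.4

0.4


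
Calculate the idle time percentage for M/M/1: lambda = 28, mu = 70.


Idle fraction = (1 - rho) * 100 = (1 - 28/70) * 100 = 60.0%

60.0%


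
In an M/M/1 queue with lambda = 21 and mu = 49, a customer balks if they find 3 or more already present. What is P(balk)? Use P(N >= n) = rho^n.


P(N >= 3) = rho^3 = (21/49)^3 = 0.0787

0.0787


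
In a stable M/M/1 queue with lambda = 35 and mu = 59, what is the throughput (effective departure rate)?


For a stable queue (lambda < mu), throughput = lambda = 35 per hour

35 per hour


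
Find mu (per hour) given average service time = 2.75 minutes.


mu = 60 / avg_service_time = 60 / 2.75 = 21.82 per hour

21.82 per hour


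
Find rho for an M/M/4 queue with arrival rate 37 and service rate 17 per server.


rho = lambda/(c*mu) = 37/(4*17) = 0.5441

0.5441


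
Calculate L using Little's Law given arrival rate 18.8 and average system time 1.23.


L = lambda * W = 18.8 * 1.23 = 23.12

23.12


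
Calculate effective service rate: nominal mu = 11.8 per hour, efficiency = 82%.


Effective rate = mu * efficiency = 11.8 * 0.82 = 9.68 per hour

9.68 per hour


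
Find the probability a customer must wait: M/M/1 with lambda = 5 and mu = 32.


P(wait) = rho = lambda/mu = 5/32 = 0.1563

0.1563


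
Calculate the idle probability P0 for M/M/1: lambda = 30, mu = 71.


P0 = 1 - rho = 1 - 30/71 = 0.5775

0.5775


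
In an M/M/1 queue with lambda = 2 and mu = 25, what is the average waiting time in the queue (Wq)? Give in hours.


rho = 2/25; Wq = rho/(mu - lambda) = 0.0035 hours

0.0035 hours


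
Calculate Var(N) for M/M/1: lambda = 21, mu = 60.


rho = 21/60; Var(N) = rho/(1-rho)^2 = 0.83

0.83


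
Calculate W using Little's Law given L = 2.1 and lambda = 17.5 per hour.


W = L / lambda = 2.1 / 17.5 = 0.12 hours

0.12 hours


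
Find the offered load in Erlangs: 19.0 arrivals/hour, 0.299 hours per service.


Offered load a = lambda * E[S] = 19.0 * 0.299 = 5.68 Erlangs

5.68 Erlangs


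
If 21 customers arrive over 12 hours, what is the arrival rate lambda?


lambda = total arrivals / time = 21 / 12 = 1.75 per hour

1.75 per hour


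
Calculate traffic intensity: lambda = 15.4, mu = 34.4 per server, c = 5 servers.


rho = lambda / (c * mu) = 15.4 / (5 * 34.4) = 0.0895

0.0895


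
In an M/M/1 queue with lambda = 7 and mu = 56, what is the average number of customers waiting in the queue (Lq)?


rho = 7/56; Lq = rho^2/(1-rho) = 0.02

0.02


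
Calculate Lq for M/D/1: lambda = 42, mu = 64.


M/D/1: Lq = rho^2 / (2*(1-rho)) where rho = 42/64; Lq = 0.63

0.63


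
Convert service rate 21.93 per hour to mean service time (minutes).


Mean service time = 60/mu = 60/21.93 = 2.74 minutes

2.74 minutes


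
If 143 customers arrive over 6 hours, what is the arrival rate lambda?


lambda = total arrivals / time = 143 / 6 = 23.83 per hour

23.83 per hour


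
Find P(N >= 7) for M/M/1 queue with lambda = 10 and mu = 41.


P(N >= 7) = rho^7 = (10/41)^7 = 0.0001

0.0001


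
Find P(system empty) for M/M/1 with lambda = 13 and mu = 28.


P0 = 1 - rho = 1 - 13/28 = 0.5357

0.5357


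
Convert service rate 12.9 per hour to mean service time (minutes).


Mean service time = 60/mu = 60/12.9 = 4.65 minutes

4.65 minutes


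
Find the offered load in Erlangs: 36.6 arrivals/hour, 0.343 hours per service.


Offered load a = lambda * E[S] = 36.6 * 0.343 = 12.55 Erlangs

12.55 Erlangs


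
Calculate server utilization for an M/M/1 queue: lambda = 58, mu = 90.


rho = lambda/mu = 58/90 = 0.6444

0.6444


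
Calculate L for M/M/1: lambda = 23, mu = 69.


rho = 23/69; L = rho/(1-rho) = 0.5

0.5


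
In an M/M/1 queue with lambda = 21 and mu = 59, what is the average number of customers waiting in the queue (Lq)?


rho = 21/59; Lq = rho^2/(1-rho) = 0.2

0.2


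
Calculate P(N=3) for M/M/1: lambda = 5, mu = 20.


rho = 5/20; P(n) = (1-rho)*rho^n = (1-5/20)*(5/20)^3 = 0.0117

0.0117


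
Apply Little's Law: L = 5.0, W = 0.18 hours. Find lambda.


lambda = L / W = 5.0 / 0.18 = 27.78 per hour

27.78 per hour


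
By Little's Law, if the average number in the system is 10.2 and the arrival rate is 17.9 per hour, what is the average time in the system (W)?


W = L / lambda = 10.2 / 17.9 = 0.5698 hours

0.5698 hours


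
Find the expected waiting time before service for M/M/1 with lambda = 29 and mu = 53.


rho = 29/53; Wq = rho/(mu - lambda) = 0.0228 hours

0.0228 hours


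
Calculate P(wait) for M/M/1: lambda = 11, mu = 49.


P(wait) = rho = lambda/mu = 11/49 = 0.2245

0.2245


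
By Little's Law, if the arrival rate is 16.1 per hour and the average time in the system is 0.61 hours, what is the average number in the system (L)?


L = lambda * W = 16.1 * 0.61 = 9.82

9.82


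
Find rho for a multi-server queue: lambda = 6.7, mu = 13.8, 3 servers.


rho = lambda / (c * mu) = 6.7 / (3 * 13.8) = 0.1618

0.1618


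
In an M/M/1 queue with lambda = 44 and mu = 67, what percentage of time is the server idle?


Idle fraction = (1 - rho) * 100 = (1 - 44/67) * 100 = 34.3%

34.3%


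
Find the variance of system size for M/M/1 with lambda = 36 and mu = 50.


rho = 36/50; Var(N) = rho/(1-rho)^2 = 9.18

9.18


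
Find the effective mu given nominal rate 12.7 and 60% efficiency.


Effective rate = mu * efficiency = 12.7 * 0.6 = 7.62 per hour

7.62 per hour


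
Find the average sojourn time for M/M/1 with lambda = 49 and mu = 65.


W = 1/(mu - lambda) = 1/(65 - 49) = 0.0625 hours

0.0625 hours


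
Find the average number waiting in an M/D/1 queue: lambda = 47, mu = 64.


M/D/1: Lq = rho^2 / (2*(1-rho)) where rho = 47/64; Lq = 1.02

1.02


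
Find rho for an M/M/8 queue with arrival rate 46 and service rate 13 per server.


rho = lambda/(c*mu) = 46/(8*13) = 0.4423

0.4423


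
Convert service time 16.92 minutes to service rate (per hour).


mu = 60 / avg_service_time = 60 / 16.92 = 3.55 per hour

3.55 per hour


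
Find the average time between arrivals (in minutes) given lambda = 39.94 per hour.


Mean interarrival time = 60/lambda = 60/39.94 = 1.5 minutes

1.5 minutes


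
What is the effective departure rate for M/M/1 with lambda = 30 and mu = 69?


For a stable queue (lambda < mu), throughput = lambda = 30 per hour

30 per hour


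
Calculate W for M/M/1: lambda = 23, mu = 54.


W = 1/(mu - lambda) = 1/(54 - 23) = 0.0323 hours

0.0323 hours


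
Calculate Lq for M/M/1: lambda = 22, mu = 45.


rho = 22/45; Lq = rho^2/(1-rho) = 0.47

0.47


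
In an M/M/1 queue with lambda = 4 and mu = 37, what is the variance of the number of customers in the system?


rho = 4/37; Var(N) = rho/(1-rho)^2 = 0.14

0.14


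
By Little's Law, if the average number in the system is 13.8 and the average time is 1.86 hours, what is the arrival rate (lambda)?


lambda = L / W = 13.8 / 1.86 = 7.42 per hour

7.42 per hour


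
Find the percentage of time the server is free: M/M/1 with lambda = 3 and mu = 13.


Idle fraction = (1 - rho) * 100 = (1 - 3/13) * 100 = 76.9%

76.9%


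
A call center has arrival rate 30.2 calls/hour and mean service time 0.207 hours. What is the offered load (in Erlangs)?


Offered load a = lambda * E[S] = 30.2 * 0.207 = 6.25 Erlangs

6.25 Erlangs


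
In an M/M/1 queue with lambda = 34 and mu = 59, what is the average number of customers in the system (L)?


rho = 34/59; L = rho/(1-rho) = 1.36

1.36


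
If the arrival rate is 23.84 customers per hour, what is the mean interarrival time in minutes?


Mean interarrival time = 60/lambda = 60/23.84 = 2.52 minutes

2.52 minutes


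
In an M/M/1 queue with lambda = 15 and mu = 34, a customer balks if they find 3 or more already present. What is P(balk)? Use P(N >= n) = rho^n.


P(N >= 3) = rho^3 = (15/34)^3 = 0.0859

0.0859


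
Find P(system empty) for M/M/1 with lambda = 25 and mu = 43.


P0 = 1 - rho = 1 - 25/43 = 0.4186

0.4186


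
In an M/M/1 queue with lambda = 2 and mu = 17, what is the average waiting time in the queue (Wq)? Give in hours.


rho = 2/17; Wq = rho/(mu - lambda) = 0.0078 hours

0.0078 hours


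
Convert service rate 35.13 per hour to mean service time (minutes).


Mean service time = 60/mu = 60/35.13 = 1.71 minutes

1.71 minutes


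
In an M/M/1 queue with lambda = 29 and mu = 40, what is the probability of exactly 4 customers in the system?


rho = 29/40; P(n) = (1-rho)*rho^n = (1-29/40)*(29/40)^4 = 0.076

0.076


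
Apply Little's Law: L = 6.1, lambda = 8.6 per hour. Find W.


W = L / lambda = 6.1 / 8.6 = 0.7093 hours

0.7093 hours


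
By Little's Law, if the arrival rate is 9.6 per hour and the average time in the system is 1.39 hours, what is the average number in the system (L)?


L = lambda * W = 9.6 * 1.39 = 13.34

13.34


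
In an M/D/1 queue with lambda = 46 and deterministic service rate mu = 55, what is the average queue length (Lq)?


M/D/1: Lq = rho^2 / (2*(1-rho)) where rho = 46/55; Lq = 2.14

2.14


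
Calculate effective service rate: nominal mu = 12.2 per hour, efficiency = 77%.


Effective rate = mu * efficiency = 12.2 * 0.77 = 9.39 per hour

9.39 per hour


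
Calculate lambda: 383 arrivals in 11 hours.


lambda = total arrivals / time = 383 / 11 = 34.82 per hour

34.82 per hour


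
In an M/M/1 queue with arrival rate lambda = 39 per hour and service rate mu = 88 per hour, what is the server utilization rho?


rho = lambda/mu = 39/88 = 0.4432

0.4432


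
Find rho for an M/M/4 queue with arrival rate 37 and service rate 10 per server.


rho = lambda/(c*mu) = 37/(4*10) = 0.925

0.925


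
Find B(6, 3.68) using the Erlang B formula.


B(N,A) = (A^N/N!) / sum(A^k/k!, k=0..N) with N=6, A=3.68 = 0.0946

0.0946


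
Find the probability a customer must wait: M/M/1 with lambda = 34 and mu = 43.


P(wait) = rho = lambda/mu = 34/43 = 0.7907

0.7907


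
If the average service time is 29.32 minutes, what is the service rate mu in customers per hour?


mu = 60 / avg_service_time = 60 / 29.32 = 2.05 per hour

2.05 per hour


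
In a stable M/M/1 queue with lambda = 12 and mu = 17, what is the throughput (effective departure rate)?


For a stable queue (lambda < mu), throughput = lambda = 12 per hour

12 per hour


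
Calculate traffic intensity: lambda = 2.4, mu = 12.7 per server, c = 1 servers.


rho = lambda / (c * mu) = 2.4 / (1 * 12.7) = 0.189

0.189


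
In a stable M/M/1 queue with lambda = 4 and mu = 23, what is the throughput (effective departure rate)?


For a stable queue (lambda < mu), throughput = lambda = 4 per hour

4 per hour


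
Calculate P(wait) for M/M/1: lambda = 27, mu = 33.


P(wait) = rho = lambda/mu = 27/33 = 0.8182

0.8182


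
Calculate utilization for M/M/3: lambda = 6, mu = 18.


rho = lambda/(c*mu) = 6/(3*18) = 0.1111

0.1111


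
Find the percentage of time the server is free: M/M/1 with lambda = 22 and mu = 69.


Idle fraction = (1 - rho) * 100 = (1 - 22/69) * 100 = 68.1%

68.1%


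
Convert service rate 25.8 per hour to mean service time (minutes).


Mean service time = 60/mu = 60/25.8 = 2.33 minutes

2.33 minutes


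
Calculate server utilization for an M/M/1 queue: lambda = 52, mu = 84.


rho = lambda/mu = 52/84 = 0.619

0.619


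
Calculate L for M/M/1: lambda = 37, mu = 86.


rho = 37/86; L = rho/(1-rho) = 0.76

0.76


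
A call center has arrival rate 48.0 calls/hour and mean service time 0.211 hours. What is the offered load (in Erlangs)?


Offered load a = lambda * E[S] = 48.0 * 0.211 = 10.13 Erlangs

10.13 Erlangs
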